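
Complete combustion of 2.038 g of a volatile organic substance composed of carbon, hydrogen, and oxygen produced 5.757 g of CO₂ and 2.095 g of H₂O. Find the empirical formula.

mol C = 5.757 g CO₂ ÷ 44.009 g/mol = 0.13081 mol
mol H = 2 × 2.095 g H₂O ÷ 18.015 g/mol = 0.23258 mol
mass O = 2.038 − (1.5712 + 0.23444) = 0.23235 g → mol O = 0.23235 ÷ 15.999 = 0.014523 mol
Divide by the smallest (0.014523 mol): C 9.008, H 16.015, O 1.000

C9H16O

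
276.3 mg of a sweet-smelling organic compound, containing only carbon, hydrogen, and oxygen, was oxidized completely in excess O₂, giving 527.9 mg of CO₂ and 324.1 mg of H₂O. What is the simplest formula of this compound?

C2H6O

mol C = 0.5279 g CO₂ ÷ 44.009 g/mol = 0.011995 mol
mol H = 2 × 0.3241 g H₂O ÷ 18.015 g/mol = 0.035981 mol
mass O = 0.2763 − (0.14408 + 0.036269) = 0.095956 g → mol O = 0.095956 ÷ 15.999 = 0.0059976 mol
Divide by the smallest (0.0059976 mol): C 2.000, H 5.999, O 1.000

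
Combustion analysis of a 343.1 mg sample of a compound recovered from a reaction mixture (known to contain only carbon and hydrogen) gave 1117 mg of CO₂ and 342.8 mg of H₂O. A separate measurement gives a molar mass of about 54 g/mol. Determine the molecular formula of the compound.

C4H6

mol C = 1.117 g CO₂ ÷ 44.009 g/mol = 0.025381 mol
mol H = 2 × 0.3428 g H₂O ÷ 18.015 g/mol = 0.038057 mol
Divide by the smallest (0.025381 mol): C 1.000, H 1.499
Multiplying each by 2 gives whole numbers: C 2.00, H 3.00
Empirical formula: C2H3
Empirical-formula mass = 27.05 g/mol; 54 ÷ 27.05 ≈ 2, so the molecular formula is C4H6.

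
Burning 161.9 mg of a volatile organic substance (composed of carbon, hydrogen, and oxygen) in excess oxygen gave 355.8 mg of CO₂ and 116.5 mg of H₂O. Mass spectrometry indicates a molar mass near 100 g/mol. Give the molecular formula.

C5H8O2

mol C = 0.3558 g CO₂ ÷ 44.009 g/mol = 0.0080847 mol
mol H = 2 × 0.1165 g H₂O ÷ 18.015 g/mol = 0.012934 mol
mass O = 0.1619 − (0.097105 + 0.013037) = 0.051757 g → mol O = 0.051757 ÷ 15.999 = 0.0032350 mol
Divide by the smallest (0.0032350 mol): C 2.499, H 3.998, O 1.000
Multiplying each by 2 gives whole numbers: C 5.00, H 8.00, O 2.00
Empirical formula: C5H8O2
Empirical-formula mass = 100.12 g/mol; 100 ÷ 100.12 ≈ 1, so the molecular formula is C5H8O2.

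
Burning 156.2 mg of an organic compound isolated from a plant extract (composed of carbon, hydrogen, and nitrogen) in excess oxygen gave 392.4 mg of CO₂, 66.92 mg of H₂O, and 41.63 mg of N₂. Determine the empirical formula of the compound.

mol C = 0.3924 g CO₂ ÷ 44.009 g/mol = 0.0089164 mol
mol H = 2 × 0.06692 g H₂O ÷ 18.015 g/mol = 0.0074294 mol
mol N = 2 × 0.04163 g N₂ ÷ 28.014 g/mol = 0.0029721 mol
Divide by the smallest (0.0029721 mol): C 3.000, H 2.500, N 1.000
Multiplying each by 2 gives whole numbers: C 6.00, H 5.00, N 2.00

C6H5N2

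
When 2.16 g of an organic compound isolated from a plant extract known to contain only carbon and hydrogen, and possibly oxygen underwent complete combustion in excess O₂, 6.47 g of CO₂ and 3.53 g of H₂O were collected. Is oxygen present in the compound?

mol C = 6.47 g CO₂ ÷ 44.009 g/mol = 0.1470 mol
mol H = 2 × 3.53 g H₂O ÷ 18.015 g/mol = 0.3919 mol
C and H together account for 2.161 g — essentially the entire 2.16 g sample — so the compound contains no oxygen.

no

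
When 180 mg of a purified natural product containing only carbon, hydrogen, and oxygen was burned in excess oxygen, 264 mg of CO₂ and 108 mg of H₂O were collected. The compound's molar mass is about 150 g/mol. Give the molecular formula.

mol C = 0.264 g CO₂ ÷ 44.009 g/mol = 0.005999 mol
mol H = 2 × 0.108 g H₂O ÷ 18.015 g/mol = 0.01199 mol
mass O = 0.180 − (0.07205 + 0.01209) = 0.09586 g → mol O = 0.09586 ÷ 15.999 = 0.005992 mol
Divide by the smallest (0.005992 mol): C 1.001, H 2.001, O 1.000
Empirical formula: CH2O
Empirical-formula mass = 30.03 g/mol; 150 ÷ 30.03 ≈ 5, so the molecular formula is C5H10O5.

C5H10O5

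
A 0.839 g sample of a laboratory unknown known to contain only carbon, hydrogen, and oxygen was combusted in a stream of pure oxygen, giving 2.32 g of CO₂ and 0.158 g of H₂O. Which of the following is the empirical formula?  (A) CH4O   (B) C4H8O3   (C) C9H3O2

(C) C9H3O2

mol C = 2.32 g CO₂ ÷ 44.009 g/mol = 0.05272 mol
mol H = 2 × 0.158 g H₂O ÷ 18.015 g/mol = 0.01754 mol
mass O = 0.839 − (0.6332 + 0.01768) = 0.1881 g → mol O = 0.1881 ÷ 15.999 = 0.01176 mol
Divide by the smallest (0.01176 mol): C 4.483, H 1.492, O 1.000
Multiplying each by 2 gives whole numbers: C 8.97, H 2.98, O 2.00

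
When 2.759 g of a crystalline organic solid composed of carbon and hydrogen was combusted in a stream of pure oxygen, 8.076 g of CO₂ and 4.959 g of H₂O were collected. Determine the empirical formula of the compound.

mol C = 8.076 g CO₂ ÷ 44.009 g/mol = 0.18351 mol
mol H = 2 × 4.959 g H₂O ÷ 18.015 g/mol = 0.55054 mol
Divide by the smallest (0.18351 mol): C 1.000, H 3.000

CH3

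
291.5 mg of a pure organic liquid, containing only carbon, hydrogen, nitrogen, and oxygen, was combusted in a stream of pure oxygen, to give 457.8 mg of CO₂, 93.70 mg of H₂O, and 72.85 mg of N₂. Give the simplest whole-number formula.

C2H2NO

mol C = 0.4578 g CO₂ ÷ 44.009 g/mol = 0.010402 mol
mol H = 2 × 0.09370 g H₂O ÷ 18.015 g/mol = 0.010402 mol
mol N = 2 × 0.07285 g N₂ ÷ 28.014 g/mol = 0.0052010 mol
mass O = 0.2915 − (0.12494 + 0.010486 + 0.072850) = 0.083221 g → mol O = 0.083221 ÷ 15.999 = 0.0052016 mol
Divide by the smallest (0.0052010 mol): C 2.000, H 2.000, N 1.000, O 1.000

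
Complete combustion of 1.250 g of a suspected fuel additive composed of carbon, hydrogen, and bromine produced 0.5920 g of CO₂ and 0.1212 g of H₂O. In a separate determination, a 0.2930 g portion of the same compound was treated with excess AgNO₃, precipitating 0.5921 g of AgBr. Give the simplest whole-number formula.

CHBr

mol C = 0.5920 g CO₂ ÷ 44.009 g/mol = 0.013452 mol
mol H = 2 × 0.1212 g H₂O ÷ 18.015 g/mol = 0.013455 mol
From the AgBr data: mol Br per gram of compound = (0.5921 ÷ 187.772) ÷ 0.2930 = 0.010762 mol/g, so in the 1.250 g combustion sample mol Br = 0.013453 mol
Divide by the smallest (0.013452 mol): C 1.000, H 1.000, Br 1.000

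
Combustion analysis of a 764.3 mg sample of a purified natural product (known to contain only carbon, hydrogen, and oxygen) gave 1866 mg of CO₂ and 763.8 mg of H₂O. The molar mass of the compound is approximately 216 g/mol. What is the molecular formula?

mol C = 1.866 g CO₂ ÷ 44.009 g/mol = 0.042400 mol
mol H = 2 × 0.7638 g H₂O ÷ 18.015 g/mol = 0.084796 mol
mass O = 0.7643 − (0.50927 + 0.085474) = 0.16955 g → mol O = 0.16955 ÷ 15.999 = 0.010598 mol
Divide by the smallest (0.010598 mol): C 4.001, H 8.001, O 1.000
Empirical formula: C4H8O
Empirical-formula mass = 72.11 g/mol; 216 ÷ 72.11 ≈ 3, so the molecular formula is C12H24O3.

C12H24O3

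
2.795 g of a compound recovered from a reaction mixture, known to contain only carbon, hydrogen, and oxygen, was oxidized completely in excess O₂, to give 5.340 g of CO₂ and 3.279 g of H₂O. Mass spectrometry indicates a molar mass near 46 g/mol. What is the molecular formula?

C2H6O

mol C = 5.340 g CO₂ ÷ 44.009 g/mol = 0.12134 mol
mol H = 2 × 3.279 g H₂O ÷ 18.015 g/mol = 0.36403 mol
mass O = 2.795 − (1.4574 + 0.36694) = 0.97066 g → mol O = 0.97066 ÷ 15.999 = 0.060670 mol
Divide by the smallest (0.060670 mol): C 2.000, H 6.000, O 1.000
Empirical formula: C2H6O
Empirical-formula mass = 46.07 g/mol; 46 ÷ 46.07 ≈ 1, so the molecular formula is C2H6O.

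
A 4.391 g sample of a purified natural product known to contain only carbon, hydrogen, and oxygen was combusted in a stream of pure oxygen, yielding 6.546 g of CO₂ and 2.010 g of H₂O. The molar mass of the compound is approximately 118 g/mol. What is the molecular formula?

C4H6O4

mol C = 6.546 g CO₂ ÷ 44.009 g/mol = 0.14874 mol
mol H = 2 × 2.010 g H₂O ÷ 18.015 g/mol = 0.22315 mol
mass O = 4.391 − (1.7865 + 0.22493) = 2.3795 g → mol O = 2.3795 ÷ 15.999 = 0.14873 mol
Divide by the smallest (0.14873 mol): C 1.000, H 1.500, O 1.000
Multiplying each by 2 gives whole numbers: C 2.00, H 3.00, O 2.00
Empirical formula: C2H3O2
Empirical-formula mass = 59.04 g/mol; 118 ÷ 59.04 ≈ 2, so the molecular formula is C4H6O4.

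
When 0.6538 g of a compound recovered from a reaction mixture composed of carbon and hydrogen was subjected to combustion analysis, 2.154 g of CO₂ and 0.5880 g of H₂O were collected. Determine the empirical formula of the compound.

C3H4

mol C = 2.154 g CO₂ ÷ 44.009 g/mol = 0.048945 mol
mol H = 2 × 0.5880 g H₂O ÷ 18.015 g/mol = 0.065279 mol
Divide by the smallest (0.048945 mol): C 1.000, H 1.334
Multiplying each by 3 gives whole numbers: C 3.00, H 4.00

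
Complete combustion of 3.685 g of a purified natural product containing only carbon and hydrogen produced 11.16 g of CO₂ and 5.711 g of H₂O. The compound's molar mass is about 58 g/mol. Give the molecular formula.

C4H10

mol C = 11.16 g CO₂ ÷ 44.009 g/mol = 0.25358 mol
mol H = 2 × 5.711 g H₂O ÷ 18.015 g/mol = 0.63403 mol
Divide by the smallest (0.25358 mol): C 1.000, H 2.500
Multiplying each by 2 gives whole numbers: C 2.00, H 5.00
Empirical formula: C2H5
Empirical-formula mass = 29.06 g/mol; 58 ÷ 29.06 ≈ 2, so the molecular formula is C4H10.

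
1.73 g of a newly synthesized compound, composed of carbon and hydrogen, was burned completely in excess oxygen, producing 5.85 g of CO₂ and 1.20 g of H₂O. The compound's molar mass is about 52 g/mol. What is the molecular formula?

mol C = 5.85 g CO₂ ÷ 44.009 g/mol = 0.1329 mol
mol H = 2 × 1.20 g H₂O ÷ 18.015 g/mol = 0.1332 mol
Divide by the smallest (0.1329 mol): C 1.000, H 1.002
Empirical formula: CH
Empirical-formula mass = 13.02 g/mol; 52 ÷ 13.02 ≈ 4, so the molecular formula is C4H4.

C4H4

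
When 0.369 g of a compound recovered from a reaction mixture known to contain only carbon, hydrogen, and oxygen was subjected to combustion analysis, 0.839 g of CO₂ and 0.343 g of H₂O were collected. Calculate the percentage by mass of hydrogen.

10.4%

mol C = 0.839 g CO₂ ÷ 44.009 g/mol = 0.01906 mol
mol H = 2 × 0.343 g H₂O ÷ 18.015 g/mol = 0.03808 mol
mass O = 0.369 − (0.2290 + 0.03838) = 0.1016 g → mol O = 0.1016 ÷ 15.999 = 0.006353 mol
mass % H = 0.03838 g ÷ 0.369 g × 100%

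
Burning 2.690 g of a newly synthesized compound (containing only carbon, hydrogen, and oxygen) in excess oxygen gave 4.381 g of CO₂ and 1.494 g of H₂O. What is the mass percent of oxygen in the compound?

49.34%

mol C = 4.381 g CO₂ ÷ 44.009 g/mol = 0.099548 mol
mol H = 2 × 1.494 g H₂O ÷ 18.015 g/mol = 0.16586 mol
mass O = 2.690 − (1.1957 + 0.16719) = 1.3271 g → mol O = 1.3271 ÷ 15.999 = 0.082952 mol
mass % O = 1.3271 g ÷ 2.690 g × 100%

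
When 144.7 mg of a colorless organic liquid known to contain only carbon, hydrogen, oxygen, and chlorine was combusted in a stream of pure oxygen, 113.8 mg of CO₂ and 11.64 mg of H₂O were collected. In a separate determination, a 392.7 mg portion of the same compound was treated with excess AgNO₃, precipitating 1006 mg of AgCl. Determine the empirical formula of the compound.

mol C = 0.1138 g CO₂ ÷ 44.009 g/mol = 0.0025858 mol
mol H = 2 × 0.01164 g H₂O ÷ 18.015 g/mol = 0.0012923 mol
From the AgCl data: mol Cl per gram of compound = (1.006 ÷ 143.318) ÷ 0.3927 = 0.017875 mol/g, so in the 0.1447 g combustion sample mol Cl = 0.0025865 mol
mass O = 0.1447 − (0.031058 + 0.0013026 + 0.091690) = 0.020649 g → mol O = 0.020649 ÷ 15.999 = 0.0012907 mol
Divide by the smallest (0.0012907 mol): C 2.004, H 1.001, Cl 2.004, O 1.000

C2HCl2O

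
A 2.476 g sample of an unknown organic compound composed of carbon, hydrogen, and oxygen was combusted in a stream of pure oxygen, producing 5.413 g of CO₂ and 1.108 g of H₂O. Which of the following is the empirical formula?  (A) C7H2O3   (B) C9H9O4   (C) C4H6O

(B) C9H9O4

mol C = 5.413 g CO₂ ÷ 44.009 g/mol = 0.12300 mol
mol H = 2 × 1.108 g H₂O ÷ 18.015 g/mol = 0.12301 mol
mass O = 2.476 − (1.4773 + 0.12399) = 0.87468 g → mol O = 0.87468 ÷ 15.999 = 0.054671 mol
Divide by the smallest (0.054671 mol): C 2.250, H 2.250, O 1.000
Multiplying each by 4 gives whole numbers: C 9.00, H 9.00, O 4.00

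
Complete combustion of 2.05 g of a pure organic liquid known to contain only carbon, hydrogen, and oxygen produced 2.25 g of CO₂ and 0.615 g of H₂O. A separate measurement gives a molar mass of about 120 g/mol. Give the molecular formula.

mol C = 2.25 g CO₂ ÷ 44.009 g/mol = 0.05113 mol
mol H = 2 × 0.615 g H₂O ÷ 18.015 g/mol = 0.06828 mol
mass O = 2.05 − (0.6141 + 0.06882) = 1.367 g → mol O = 1.367 ÷ 15.999 = 0.08545 mol
Divide by the smallest (0.05113 mol): C 1.000, H 1.335, O 1.671
Multiplying each by 3 gives whole numbers: C 3.00, H 4.01, O 5.01
Empirical formula: C3H4O5
Empirical-formula mass = 120.06 g/mol; 120 ÷ 120.06 ≈ 1, so the molecular formula is C3H4O5.

C3H4O5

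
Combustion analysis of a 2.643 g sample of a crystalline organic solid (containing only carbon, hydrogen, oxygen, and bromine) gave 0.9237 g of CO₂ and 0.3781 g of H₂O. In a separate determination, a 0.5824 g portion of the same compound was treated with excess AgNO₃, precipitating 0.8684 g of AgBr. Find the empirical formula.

mol C = 0.9237 g CO₂ ÷ 44.009 g/mol = 0.020989 mol
mol H = 2 × 0.3781 g H₂O ÷ 18.015 g/mol = 0.041976 mol
From the AgBr data: mol Br per gram of compound = (0.8684 ÷ 187.772) ÷ 0.5824 = 0.0079409 mol/g, so in the 2.643 g combustion sample mol Br = 0.020988 mol
mass O = 2.643 − (0.25210 + 0.042312 + 1.6770) = 0.67159 g → mol O = 0.67159 ÷ 15.999 = 0.041977 mol
Divide by the smallest (0.020988 mol): C 1.000, H 2.000, Br 1.000, O 2.000

CH2BrO2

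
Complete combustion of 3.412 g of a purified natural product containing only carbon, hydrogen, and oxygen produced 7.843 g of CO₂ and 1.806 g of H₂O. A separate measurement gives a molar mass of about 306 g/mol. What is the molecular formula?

mol C = 7.843 g CO₂ ÷ 44.009 g/mol = 0.17821 mol
mol H = 2 × 1.806 g H₂O ÷ 18.015 g/mol = 0.20050 mol
mass O = 3.412 − (2.1405 + 0.20210) = 1.0694 g → mol O = 1.0694 ÷ 15.999 = 0.066840 mol
Divide by the smallest (0.066840 mol): C 2.666, H 3.000, O 1.000
Multiplying each by 3 gives whole numbers: C 8.00, H 9.00, O 3.00
Empirical formula: C8H9O3
Empirical-formula mass = 153.16 g/mol; 306 ÷ 153.16 ≈ 2, so the molecular formula is C16H18O6.

C16H18O6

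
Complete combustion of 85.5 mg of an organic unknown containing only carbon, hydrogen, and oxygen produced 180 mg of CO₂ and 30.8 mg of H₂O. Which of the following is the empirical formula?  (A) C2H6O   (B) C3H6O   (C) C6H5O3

mol C = 0.180 g CO₂ ÷ 44.009 g/mol = 0.004090 mol
mol H = 2 × 0.0308 g H₂O ÷ 18.015 g/mol = 0.003419 mol
mass O = 0.0855 − (0.04913 + 0.003447) = 0.03293 g → mol O = 0.03293 ÷ 15.999 = 0.002058 mol
Divide by the smallest (0.002058 mol): C 1.987, H 1.661, O 1.000
Multiplying each by 3 gives whole numbers: C 5.96, H 4.98, O 3.00

(C) C6H5O3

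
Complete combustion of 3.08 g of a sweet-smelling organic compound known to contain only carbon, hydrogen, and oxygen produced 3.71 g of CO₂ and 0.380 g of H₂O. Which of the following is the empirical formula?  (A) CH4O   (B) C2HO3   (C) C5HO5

(B) C2HO3

mol C = 3.71 g CO₂ ÷ 44.009 g/mol = 0.08430 mol
mol H = 2 × 0.380 g H₂O ÷ 18.015 g/mol = 0.04219 mol
mass O = 3.08 − (1.013 + 0.04252) = 2.025 g → mol O = 2.025 ÷ 15.999 = 0.1266 mol
Divide by the smallest (0.04219 mol): C 1.998, H 1.000, O 3.000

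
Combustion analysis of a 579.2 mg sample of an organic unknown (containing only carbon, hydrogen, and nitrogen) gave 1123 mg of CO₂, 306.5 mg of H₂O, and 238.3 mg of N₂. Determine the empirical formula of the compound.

C3H4N2

mol C = 1.123 g CO₂ ÷ 44.009 g/mol = 0.025518 mol
mol H = 2 × 0.3065 g H₂O ÷ 18.015 g/mol = 0.034027 mol
mol N = 2 × 0.2383 g N₂ ÷ 28.014 g/mol = 0.017013 mol
Divide by the smallest (0.017013 mol): C 1.500, H 2.000, N 1.000
Multiplying each by 2 gives whole numbers: C 3.00, H 4.00, N 2.00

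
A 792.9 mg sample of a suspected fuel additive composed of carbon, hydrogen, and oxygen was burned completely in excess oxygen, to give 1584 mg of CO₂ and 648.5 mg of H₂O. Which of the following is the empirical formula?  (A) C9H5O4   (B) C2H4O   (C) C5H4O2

(B) C2H4O

mol C = 1.584 g CO₂ ÷ 44.009 g/mol = 0.035993 mol
mol H = 2 × 0.6485 g H₂O ÷ 18.015 g/mol = 0.071996 mol
mass O = 0.7929 − (0.43231 + 0.072572) = 0.28802 g → mol O = 0.28802 ÷ 15.999 = 0.018002 mol
Divide by the smallest (0.018002 mol): C 1.999, H 3.999, O 1.000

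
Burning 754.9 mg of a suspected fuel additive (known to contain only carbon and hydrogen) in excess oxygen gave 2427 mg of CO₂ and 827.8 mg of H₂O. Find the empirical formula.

mol C = 2.427 g CO₂ ÷ 44.009 g/mol = 0.055148 mol
mol H = 2 × 0.8278 g H₂O ÷ 18.015 g/mol = 0.091901 mol
Divide by the smallest (0.055148 mol): C 1.000, H 1.666
Multiplying each by 3 gives whole numbers: C 3.00, H 5.00

C3H5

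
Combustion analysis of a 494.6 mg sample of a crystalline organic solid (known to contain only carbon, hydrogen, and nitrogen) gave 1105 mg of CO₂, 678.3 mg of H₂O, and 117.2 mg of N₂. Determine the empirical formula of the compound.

mol C = 1.105 g CO₂ ÷ 44.009 g/mol = 0.025109 mol
mol H = 2 × 0.6783 g H₂O ÷ 18.015 g/mol = 0.075304 mol
mol N = 2 × 0.1172 g N₂ ÷ 28.014 g/mol = 0.0083672 mol
Divide by the smallest (0.0083672 mol): C 3.001, H 9.000, N 1.000

C3H9N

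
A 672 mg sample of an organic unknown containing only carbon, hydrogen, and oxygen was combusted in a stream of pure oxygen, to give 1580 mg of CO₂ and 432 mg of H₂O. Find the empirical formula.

C3H4O

mol C = 1.58 g CO₂ ÷ 44.009 g/mol = 0.03590 mol
mol H = 2 × 0.432 g H₂O ÷ 18.015 g/mol = 0.04796 mol
mass O = 0.672 − (0.4312 + 0.04834) = 0.1924 g → mol O = 0.1924 ÷ 15.999 = 0.01203 mol
Divide by the smallest (0.01203 mol): C 2.985, H 3.987, O 1.000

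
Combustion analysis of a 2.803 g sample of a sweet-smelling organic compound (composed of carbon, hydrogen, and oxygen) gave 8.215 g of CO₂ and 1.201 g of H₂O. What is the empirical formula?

mol C = 8.215 g CO₂ ÷ 44.009 g/mol = 0.18667 mol
mol H = 2 × 1.201 g H₂O ÷ 18.015 g/mol = 0.13333 mol
mass O = 2.803 − (2.2420 + 0.13440) = 0.42655 g → mol O = 0.42655 ÷ 15.999 = 0.026661 mol
Divide by the smallest (0.026661 mol): C 7.001, H 5.001, O 1.000

C7H5O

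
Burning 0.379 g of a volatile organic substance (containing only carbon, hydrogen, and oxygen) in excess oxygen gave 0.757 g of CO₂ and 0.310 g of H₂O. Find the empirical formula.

C2H4O

mol C = 0.757 g CO₂ ÷ 44.009 g/mol = 0.01720 mol
mol H = 2 × 0.310 g H₂O ÷ 18.015 g/mol = 0.03442 mol
mass O = 0.379 − (0.2066 + 0.03469) = 0.1377 g → mol O = 0.1377 ÷ 15.999 = 0.008607 mol
Divide by the smallest (0.008607 mol): C 1.998, H 3.998, O 1.000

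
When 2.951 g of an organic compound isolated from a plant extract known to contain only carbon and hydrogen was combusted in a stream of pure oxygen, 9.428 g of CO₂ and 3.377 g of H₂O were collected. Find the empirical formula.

mol C = 9.428 g CO₂ ÷ 44.009 g/mol = 0.21423 mol
mol H = 2 × 3.377 g H₂O ÷ 18.015 g/mol = 0.37491 mol
Divide by the smallest (0.21423 mol): C 1.000, H 1.750
Multiplying each by 4 gives whole numbers: C 4.00, H 7.00

C4H7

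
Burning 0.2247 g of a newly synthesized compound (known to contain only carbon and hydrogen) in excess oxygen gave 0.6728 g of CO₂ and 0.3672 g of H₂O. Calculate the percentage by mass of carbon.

81.72%

mol C = 0.6728 g CO₂ ÷ 44.009 g/mol = 0.015288 mol
mol H = 2 × 0.3672 g H₂O ÷ 18.015 g/mol = 0.040766 mol
mass % C = 0.18362 g ÷ 0.2247 g × 100%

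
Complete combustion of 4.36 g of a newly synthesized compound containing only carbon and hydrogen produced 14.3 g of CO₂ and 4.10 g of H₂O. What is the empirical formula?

C5H7

mol C = 14.3 g CO₂ ÷ 44.009 g/mol = 0.3249 mol
mol H = 2 × 4.10 g H₂O ÷ 18.015 g/mol = 0.4552 mol
Divide by the smallest (0.3249 mol): C 1.000, H 1.401
Multiplying each by 5 gives whole numbers: C 5.00, H 7.00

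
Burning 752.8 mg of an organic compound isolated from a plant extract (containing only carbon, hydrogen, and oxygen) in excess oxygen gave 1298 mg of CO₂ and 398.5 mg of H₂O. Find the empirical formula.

mol C = 1.298 g CO₂ ÷ 44.009 g/mol = 0.029494 mol
mol H = 2 × 0.3985 g H₂O ÷ 18.015 g/mol = 0.044241 mol
mass O = 0.7528 − (0.35425 + 0.044595) = 0.35395 g → mol O = 0.35395 ÷ 15.999 = 0.022123 mol
Divide by the smallest (0.022123 mol): C 1.333, H 2.000, O 1.000
Multiplying each by 3 gives whole numbers: C 4.00, H 6.00, O 3.00

C4H6O3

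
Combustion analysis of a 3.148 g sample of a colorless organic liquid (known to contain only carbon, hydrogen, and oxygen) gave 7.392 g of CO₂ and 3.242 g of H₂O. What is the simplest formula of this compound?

C7H15O2

mol C = 7.392 g CO₂ ÷ 44.009 g/mol = 0.16797 mol
mol H = 2 × 3.242 g H₂O ÷ 18.015 g/mol = 0.35992 mol
mass O = 3.148 − (2.0174 + 0.36280) = 0.76776 g → mol O = 0.76776 ÷ 15.999 = 0.047988 mol
Divide by the smallest (0.047988 mol): C 3.500, H 7.500, O 1.000
Multiplying each by 2 gives whole numbers: C 7.00, H 15.00, O 2.00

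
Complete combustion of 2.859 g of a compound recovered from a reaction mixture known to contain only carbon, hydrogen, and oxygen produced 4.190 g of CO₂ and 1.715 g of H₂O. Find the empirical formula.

CH2O

mol C = 4.190 g CO₂ ÷ 44.009 g/mol = 0.095208 mol
mol H = 2 × 1.715 g H₂O ÷ 18.015 g/mol = 0.19040 mol
mass O = 2.859 − (1.1435 + 0.19192) = 1.5235 g → mol O = 1.5235 ÷ 15.999 = 0.095227 mol
Divide by the smallest (0.095208 mol): C 1.000, H 2.000, O 1.000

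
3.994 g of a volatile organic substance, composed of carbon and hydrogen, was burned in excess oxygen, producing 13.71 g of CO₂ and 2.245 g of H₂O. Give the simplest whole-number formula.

mol C = 13.71 g CO₂ ÷ 44.009 g/mol = 0.31153 mol
mol H = 2 × 2.245 g H₂O ÷ 18.015 g/mol = 0.24924 mol
Divide by the smallest (0.24924 mol): C 1.250, H 1.000
Multiplying each by 4 gives whole numbers: C 5.00, H 4.00

C5H4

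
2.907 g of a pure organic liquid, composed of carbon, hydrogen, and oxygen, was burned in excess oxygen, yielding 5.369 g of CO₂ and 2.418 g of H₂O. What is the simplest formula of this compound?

C5H11O3

mol C = 5.369 g CO₂ ÷ 44.009 g/mol = 0.12200 mol
mol H = 2 × 2.418 g H₂O ÷ 18.015 g/mol = 0.26844 mol
mass O = 2.907 − (1.4653 + 0.27059) = 1.1711 g → mol O = 1.1711 ÷ 15.999 = 0.073198 mol
Divide by the smallest (0.073198 mol): C 1.667, H 3.667, O 1.000
Multiplying each by 3 gives whole numbers: C 5.00, H 11.00, O 3.00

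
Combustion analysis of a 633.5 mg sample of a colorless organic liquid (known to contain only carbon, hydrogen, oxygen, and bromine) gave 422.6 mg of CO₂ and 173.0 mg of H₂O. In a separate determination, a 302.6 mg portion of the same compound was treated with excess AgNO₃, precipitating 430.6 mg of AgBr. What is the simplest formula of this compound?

mol C = 0.4226 g CO₂ ÷ 44.009 g/mol = 0.0096026 mol
mol H = 2 × 0.1730 g H₂O ÷ 18.015 g/mol = 0.019206 mol
From the AgBr data: mol Br per gram of compound = (0.4306 ÷ 187.772) ÷ 0.3026 = 0.0075783 mol/g, so in the 0.6335 g combustion sample mol Br = 0.0048009 mol
mass O = 0.6335 − (0.11534 + 0.019360 + 0.38361) = 0.11519 g → mol O = 0.11519 ÷ 15.999 = 0.0072001 mol
Divide by the smallest (0.0048009 mol): C 2.000, H 4.001, Br 1.000, O 1.500
Multiplying each by 2 gives whole numbers: C 4.00, H 8.00, Br 2.00, O 3.00

C4H8Br2O3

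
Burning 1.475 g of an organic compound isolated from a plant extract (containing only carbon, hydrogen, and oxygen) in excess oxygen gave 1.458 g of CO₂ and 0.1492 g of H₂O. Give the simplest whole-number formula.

mol C = 1.458 g CO₂ ÷ 44.009 g/mol = 0.033130 mol
mol H = 2 × 0.1492 g H₂O ÷ 18.015 g/mol = 0.016564 mol
mass O = 1.475 − (0.39792 + 0.016696) = 1.0604 g → mol O = 1.0604 ÷ 15.999 = 0.066278 mol
Divide by the smallest (0.016564 mol): C 2.000, H 1.000, O 4.001

C2HO4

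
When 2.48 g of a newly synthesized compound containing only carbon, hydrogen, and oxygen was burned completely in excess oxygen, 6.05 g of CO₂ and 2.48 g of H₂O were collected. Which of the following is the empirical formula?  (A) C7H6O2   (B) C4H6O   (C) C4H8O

mol C = 6.05 g CO₂ ÷ 44.009 g/mol = 0.1375 mol
mol H = 2 × 2.48 g H₂O ÷ 18.015 g/mol = 0.2753 mol
mass O = 2.48 − (1.651 + 0.2775) = 0.5513 g → mol O = 0.5513 ÷ 15.999 = 0.03446 mol
Divide by the smallest (0.03446 mol): C 3.990, H 7.990, O 1.000

(C) C4H8O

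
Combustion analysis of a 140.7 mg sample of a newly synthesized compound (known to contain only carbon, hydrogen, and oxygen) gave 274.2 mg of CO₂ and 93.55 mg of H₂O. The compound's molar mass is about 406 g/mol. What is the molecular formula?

C18H30O10

mol C = 0.2742 g CO₂ ÷ 44.009 g/mol = 0.0062305 mol
mol H = 2 × 0.09355 g H₂O ÷ 18.015 g/mol = 0.010386 mol
mass O = 0.1407 − (0.074835 + 0.010469) = 0.055396 g → mol O = 0.055396 ÷ 15.999 = 0.0034625 mol
Divide by the smallest (0.0034625 mol): C 1.799, H 3.000, O 1.000
Multiplying each by 5 gives whole numbers: C 9.00, H 15.00, O 5.00
Empirical formula: C9H15O5
Empirical-formula mass = 203.21 g/mol; 406 ÷ 203.21 ≈ 2, so the molecular formula is C18H30O10.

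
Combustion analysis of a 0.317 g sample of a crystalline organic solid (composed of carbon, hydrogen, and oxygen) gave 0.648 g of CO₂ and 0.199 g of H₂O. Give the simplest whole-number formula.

C2H3O

mol C = 0.648 g CO₂ ÷ 44.009 g/mol = 0.01472 mol
mol H = 2 × 0.199 g H₂O ÷ 18.015 g/mol = 0.02209 mol
mass O = 0.317 − (0.1769 + 0.02227) = 0.1179 g → mol O = 0.1179 ÷ 15.999 = 0.007368 mol
Divide by the smallest (0.007368 mol): C 1.998, H 2.999, O 1.000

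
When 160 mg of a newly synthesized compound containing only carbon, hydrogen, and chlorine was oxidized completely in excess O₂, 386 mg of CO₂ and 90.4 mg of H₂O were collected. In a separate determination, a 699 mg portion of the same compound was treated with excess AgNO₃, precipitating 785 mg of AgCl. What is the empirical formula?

C7H8Cl

mol C = 0.386 g CO₂ ÷ 44.009 g/mol = 0.008771 mol
mol H = 2 × 0.0904 g H₂O ÷ 18.015 g/mol = 0.01004 mol
From the AgCl data: mol Cl per gram of compound = (0.785 ÷ 143.318) ÷ 0.699 = 0.007836 mol/g, so in the 0.160 g combustion sample mol Cl = 0.001254 mol
Divide by the smallest (0.001254 mol): C 6.996, H 8.005, Cl 1.000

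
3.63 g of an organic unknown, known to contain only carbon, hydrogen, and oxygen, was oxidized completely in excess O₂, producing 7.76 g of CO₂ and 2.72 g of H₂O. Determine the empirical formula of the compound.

mol C = 7.76 g CO₂ ÷ 44.009 g/mol = 0.1763 mol
mol H = 2 × 2.72 g H₂O ÷ 18.015 g/mol = 0.3020 mol
mass O = 3.63 − (2.118 + 0.3044) = 1.208 g → mol O = 1.208 ÷ 15.999 = 0.07549 mol
Divide by the smallest (0.07549 mol): C 2.336, H 4.000, O 1.000
Multiplying each by 3 gives whole numbers: C 7.01, H 12.00, O 3.00

C7H12O3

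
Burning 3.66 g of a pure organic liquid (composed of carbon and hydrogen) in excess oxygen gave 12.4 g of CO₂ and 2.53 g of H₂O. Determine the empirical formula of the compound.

CH

mol C = 12.4 g CO₂ ÷ 44.009 g/mol = 0.2818 mol
mol H = 2 × 2.53 g H₂O ÷ 18.015 g/mol = 0.2809 mol
Divide by the smallest (0.2809 mol): C 1.003, H 1.000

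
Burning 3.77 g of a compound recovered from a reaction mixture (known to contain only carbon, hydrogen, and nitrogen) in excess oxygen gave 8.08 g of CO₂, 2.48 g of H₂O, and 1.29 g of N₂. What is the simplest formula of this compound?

C2H3N

mol C = 8.08 g CO₂ ÷ 44.009 g/mol = 0.1836 mol
mol H = 2 × 2.48 g H₂O ÷ 18.015 g/mol = 0.2753 mol
mol N = 2 × 1.29 g N₂ ÷ 28.014 g/mol = 0.09210 mol
Divide by the smallest (0.09210 mol): C 1.994, H 2.990, N 1.000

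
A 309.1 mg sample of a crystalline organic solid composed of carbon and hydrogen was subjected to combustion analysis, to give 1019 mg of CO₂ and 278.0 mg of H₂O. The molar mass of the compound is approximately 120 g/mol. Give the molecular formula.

mol C = 1.019 g CO₂ ÷ 44.009 g/mol = 0.023154 mol
mol H = 2 × 0.2780 g H₂O ÷ 18.015 g/mol = 0.030863 mol
Divide by the smallest (0.023154 mol): C 1.000, H 1.333
Multiplying each by 3 gives whole numbers: C 3.00, H 4.00
Empirical formula: C3H4
Empirical-formula mass = 40.06 g/mol; 120 ÷ 40.06 ≈ 3, so the molecular formula is C9H12.

C9H12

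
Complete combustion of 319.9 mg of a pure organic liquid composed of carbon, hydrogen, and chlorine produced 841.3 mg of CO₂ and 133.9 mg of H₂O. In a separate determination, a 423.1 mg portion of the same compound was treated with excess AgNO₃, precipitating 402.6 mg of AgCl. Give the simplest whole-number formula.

mol C = 0.8413 g CO₂ ÷ 44.009 g/mol = 0.019117 mol
mol H = 2 × 0.1339 g H₂O ÷ 18.015 g/mol = 0.014865 mol
From the AgCl data: mol Cl per gram of compound = (0.4026 ÷ 143.318) ÷ 0.4231 = 0.0066394 mol/g, so in the 0.3199 g combustion sample mol Cl = 0.0021239 mol
Divide by the smallest (0.0021239 mol): C 9.000, H 6.999, Cl 1.000

C9H7Cl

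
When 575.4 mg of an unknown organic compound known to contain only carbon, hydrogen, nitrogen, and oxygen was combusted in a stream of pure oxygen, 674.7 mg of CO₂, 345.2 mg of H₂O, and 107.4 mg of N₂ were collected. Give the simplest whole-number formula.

C2H5NO2

mol C = 0.6747 g CO₂ ÷ 44.009 g/mol = 0.015331 mol
mol H = 2 × 0.3452 g H₂O ÷ 18.015 g/mol = 0.038324 mol
mol N = 2 × 0.1074 g N₂ ÷ 28.014 g/mol = 0.0076676 mol
mass O = 0.5754 − (0.18414 + 0.038630 + 0.10740) = 0.24523 g → mol O = 0.24523 ÷ 15.999 = 0.015328 mol
Divide by the smallest (0.0076676 mol): C 1.999, H 4.998, N 1.000, O 1.999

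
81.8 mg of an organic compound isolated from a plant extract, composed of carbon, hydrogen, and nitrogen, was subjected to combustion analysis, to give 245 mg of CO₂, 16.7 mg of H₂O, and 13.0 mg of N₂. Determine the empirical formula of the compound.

mol C = 0.245 g CO₂ ÷ 44.009 g/mol = 0.005567 mol
mol H = 2 × 0.0167 g H₂O ÷ 18.015 g/mol = 0.001854 mol
mol N = 2 × 0.0130 g N₂ ÷ 28.014 g/mol = 0.0009281 mol
Divide by the smallest (0.0009281 mol): C 5.998, H 1.998, N 1.000

C6H2N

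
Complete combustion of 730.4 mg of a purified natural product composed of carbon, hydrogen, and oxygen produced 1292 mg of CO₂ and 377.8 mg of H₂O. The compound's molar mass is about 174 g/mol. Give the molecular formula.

mol C = 1.292 g CO₂ ÷ 44.009 g/mol = 0.029358 mol
mol H = 2 × 0.3778 g H₂O ÷ 18.015 g/mol = 0.041943 mol
mass O = 0.7304 − (0.35261 + 0.042278) = 0.33551 g → mol O = 0.33551 ÷ 15.999 = 0.020971 mol
Divide by the smallest (0.020971 mol): C 1.400, H 2.000, O 1.000
Multiplying each by 5 gives whole numbers: C 7.00, H 10.00, O 5.00
Empirical formula: C7H10O5
Empirical-formula mass = 174.15 g/mol; 174 ÷ 174.15 ≈ 1, so the molecular formula is C7H10O5.

C7H10O5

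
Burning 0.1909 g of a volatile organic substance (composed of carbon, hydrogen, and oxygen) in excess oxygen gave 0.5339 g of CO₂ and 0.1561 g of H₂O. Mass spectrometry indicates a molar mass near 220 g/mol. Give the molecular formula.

C14H20O2

mol C = 0.5339 g CO₂ ÷ 44.009 g/mol = 0.012132 mol
mol H = 2 × 0.1561 g H₂O ÷ 18.015 g/mol = 0.017330 mol
mass O = 0.1909 − (0.14571 + 0.017469) = 0.027719 g → mol O = 0.027719 ÷ 15.999 = 0.0017325 mol
Divide by the smallest (0.0017325 mol): C 7.002, H 10.003, O 1.000
Empirical formula: C7H10O
Empirical-formula mass = 110.16 g/mol; 220 ÷ 110.16 ≈ 2, so the molecular formula is C14H20O2.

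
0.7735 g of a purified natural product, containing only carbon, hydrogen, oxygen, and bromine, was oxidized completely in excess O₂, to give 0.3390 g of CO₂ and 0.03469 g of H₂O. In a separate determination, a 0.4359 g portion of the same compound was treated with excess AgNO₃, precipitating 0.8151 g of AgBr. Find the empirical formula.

mol C = 0.3390 g CO₂ ÷ 44.009 g/mol = 0.0077030 mol
mol H = 2 × 0.03469 g H₂O ÷ 18.015 g/mol = 0.0038512 mol
From the AgBr data: mol Br per gram of compound = (0.8151 ÷ 187.772) ÷ 0.4359 = 0.0099585 mol/g, so in the 0.7735 g combustion sample mol Br = 0.0077029 mol
mass O = 0.7735 − (0.092520 + 0.0038820 + 0.61549) = 0.061606 g → mol O = 0.061606 ÷ 15.999 = 0.0038506 mol
Divide by the smallest (0.0038506 mol): C 2.000, H 1.000, Br 2.000, O 1.000

C2HBr2O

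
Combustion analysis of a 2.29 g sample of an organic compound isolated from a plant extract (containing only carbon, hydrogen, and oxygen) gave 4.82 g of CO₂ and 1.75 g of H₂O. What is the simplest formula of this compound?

mol C = 4.82 g CO₂ ÷ 44.009 g/mol = 0.1095 mol
mol H = 2 × 1.75 g H₂O ÷ 18.015 g/mol = 0.1943 mol
mass O = 2.29 − (1.315 + 0.1958) = 0.7787 g → mol O = 0.7787 ÷ 15.999 = 0.04867 mol
Divide by the smallest (0.04867 mol): C 2.250, H 3.992, O 1.000
Multiplying each by 4 gives whole numbers: C 9.00, H 15.97, O 4.00

C9H16O4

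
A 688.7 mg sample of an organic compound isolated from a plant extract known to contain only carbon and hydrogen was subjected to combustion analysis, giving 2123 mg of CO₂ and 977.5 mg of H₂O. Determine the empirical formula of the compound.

C4H9

mol C = 2.123 g CO₂ ÷ 44.009 g/mol = 0.048240 mol
mol H = 2 × 0.9775 g H₂O ÷ 18.015 g/mol = 0.10852 mol
Divide by the smallest (0.048240 mol): C 1.000, H 2.250
Multiplying each by 4 gives whole numbers: C 4.00, H 9.00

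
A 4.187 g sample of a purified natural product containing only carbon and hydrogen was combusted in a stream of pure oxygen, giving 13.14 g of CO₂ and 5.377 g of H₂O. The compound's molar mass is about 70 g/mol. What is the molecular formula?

mol C = 13.14 g CO₂ ÷ 44.009 g/mol = 0.29858 mol
mol H = 2 × 5.377 g H₂O ÷ 18.015 g/mol = 0.59695 mol
Divide by the smallest (0.29858 mol): C 1.000, H 1.999
Empirical formula: CH2
Empirical-formula mass = 14.03 g/mol; 70 ÷ 14.03 ≈ 5, so the molecular formula is C5H10.

C5H10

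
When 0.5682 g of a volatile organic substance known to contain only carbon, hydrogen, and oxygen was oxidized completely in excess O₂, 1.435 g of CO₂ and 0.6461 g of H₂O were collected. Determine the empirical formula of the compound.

mol C = 1.435 g CO₂ ÷ 44.009 g/mol = 0.032607 mol
mol H = 2 × 0.6461 g H₂O ÷ 18.015 g/mol = 0.071729 mol
mass O = 0.5682 − (0.39164 + 0.072303) = 0.10425 g → mol O = 0.10425 ÷ 15.999 = 0.0065163 mol
Divide by the smallest (0.0065163 mol): C 5.004, H 11.008, O 1.000

C5H11O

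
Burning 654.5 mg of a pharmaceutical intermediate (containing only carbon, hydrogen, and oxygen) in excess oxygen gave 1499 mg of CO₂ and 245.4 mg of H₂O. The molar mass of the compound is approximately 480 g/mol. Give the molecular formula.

C25H20O10

mol C = 1.499 g CO₂ ÷ 44.009 g/mol = 0.034061 mol
mol H = 2 × 0.2454 g H₂O ÷ 18.015 g/mol = 0.027244 mol
mass O = 0.6545 − (0.40911 + 0.027462) = 0.21793 g → mol O = 0.21793 ÷ 15.999 = 0.013621 mol
Divide by the smallest (0.013621 mol): C 2.501, H 2.000, O 1.000
Multiplying each by 2 gives whole numbers: C 5.00, H 4.00, O 2.00
Empirical formula: C5H4O2
Empirical-formula mass = 96.08 g/mol; 480 ÷ 96.08 ≈ 5, so the molecular formula is C25H20O10.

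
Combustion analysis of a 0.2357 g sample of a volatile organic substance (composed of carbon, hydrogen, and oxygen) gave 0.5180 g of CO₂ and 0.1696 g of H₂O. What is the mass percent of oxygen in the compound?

mol C = 0.5180 g CO₂ ÷ 44.009 g/mol = 0.011770 mol
mol H = 2 × 0.1696 g H₂O ÷ 18.015 g/mol = 0.018829 mol
mass O = 0.2357 − (0.14137 + 0.018979) = 0.075347 g → mol O = 0.075347 ÷ 15.999 = 0.0047095 mol
mass % O = 0.075347 g ÷ 0.2357 g × 100%

31.97%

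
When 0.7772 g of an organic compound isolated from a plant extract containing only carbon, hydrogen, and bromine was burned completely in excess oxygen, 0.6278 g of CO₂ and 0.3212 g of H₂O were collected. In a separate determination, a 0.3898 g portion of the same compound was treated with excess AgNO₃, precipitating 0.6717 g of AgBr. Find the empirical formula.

C2H5Br

mol C = 0.6278 g CO₂ ÷ 44.009 g/mol = 0.014265 mol
mol H = 2 × 0.3212 g H₂O ÷ 18.015 g/mol = 0.035659 mol
From the AgBr data: mol Br per gram of compound = (0.6717 ÷ 187.772) ÷ 0.3898 = 0.0091770 mol/g, so in the 0.7772 g combustion sample mol Br = 0.0071324 mol
Divide by the smallest (0.0071324 mol): C 2.000, H 5.000, Br 1.000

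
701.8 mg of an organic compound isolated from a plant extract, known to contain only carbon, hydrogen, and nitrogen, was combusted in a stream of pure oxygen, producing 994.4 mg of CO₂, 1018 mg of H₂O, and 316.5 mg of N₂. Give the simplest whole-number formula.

mol C = 0.9944 g CO₂ ÷ 44.009 g/mol = 0.022595 mol
mol H = 2 × 1.018 g H₂O ÷ 18.015 g/mol = 0.11302 mol
mol N = 2 × 0.3165 g N₂ ÷ 28.014 g/mol = 0.022596 mol
Divide by the smallest (0.022595 mol): C 1.000, H 5.002, N 1.000

CH5N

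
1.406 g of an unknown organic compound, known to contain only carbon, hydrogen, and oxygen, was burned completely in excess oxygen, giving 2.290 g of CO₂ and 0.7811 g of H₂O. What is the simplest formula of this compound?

mol C = 2.290 g CO₂ ÷ 44.009 g/mol = 0.052035 mol
mol H = 2 × 0.7811 g H₂O ÷ 18.015 g/mol = 0.086717 mol
mass O = 1.406 − (0.62499 + 0.087410) = 0.69360 g → mol O = 0.69360 ÷ 15.999 = 0.043353 mol
Divide by the smallest (0.043353 mol): C 1.200, H 2.000, O 1.000
Multiplying each by 5 gives whole numbers: C 6.00, H 10.00, O 5.00

C6H10O5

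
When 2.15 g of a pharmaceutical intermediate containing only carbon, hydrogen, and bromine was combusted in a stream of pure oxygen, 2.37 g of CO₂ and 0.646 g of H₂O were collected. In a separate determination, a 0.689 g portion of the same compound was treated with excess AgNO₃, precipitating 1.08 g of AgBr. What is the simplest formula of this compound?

C3H4Br

mol C = 2.37 g CO₂ ÷ 44.009 g/mol = 0.05385 mol
mol H = 2 × 0.646 g H₂O ÷ 18.015 g/mol = 0.07172 mol
From the AgBr data: mol Br per gram of compound = (1.08 ÷ 187.772) ÷ 0.689 = 0.008348 mol/g, so in the 2.15 g combustion sample mol Br = 0.01795 mol
Divide by the smallest (0.01795 mol): C 3.001, H 3.996, Br 1.000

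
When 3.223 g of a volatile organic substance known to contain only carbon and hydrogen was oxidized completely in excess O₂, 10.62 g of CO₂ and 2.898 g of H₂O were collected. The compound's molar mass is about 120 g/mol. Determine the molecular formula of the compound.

mol C = 10.62 g CO₂ ÷ 44.009 g/mol = 0.24131 mol
mol H = 2 × 2.898 g H₂O ÷ 18.015 g/mol = 0.32173 mol
Divide by the smallest (0.24131 mol): C 1.000, H 1.333
Multiplying each by 3 gives whole numbers: C 3.00, H 4.00
Empirical formula: C3H4
Empirical-formula mass = 40.06 g/mol; 120 ÷ 40.06 ≈ 3, so the molecular formula is C9H12.

C9H12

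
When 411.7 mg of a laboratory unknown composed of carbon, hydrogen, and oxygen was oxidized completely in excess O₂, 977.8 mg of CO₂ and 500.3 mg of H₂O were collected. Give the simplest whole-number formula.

mol C = 0.9778 g CO₂ ÷ 44.009 g/mol = 0.022218 mol
mol H = 2 × 0.5003 g H₂O ÷ 18.015 g/mol = 0.055543 mol
mass O = 0.4117 − (0.26686 + 0.055987) = 0.088850 g → mol O = 0.088850 ÷ 15.999 = 0.0055535 mol
Divide by the smallest (0.0055535 mol): C 4.001, H 10.001, O 1.000

C4H10O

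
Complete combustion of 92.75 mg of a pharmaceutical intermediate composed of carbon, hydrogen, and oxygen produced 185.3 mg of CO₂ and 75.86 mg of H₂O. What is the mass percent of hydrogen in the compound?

9.15%

mol C = 0.1853 g CO₂ ÷ 44.009 g/mol = 0.0042105 mol
mol H = 2 × 0.07586 g H₂O ÷ 18.015 g/mol = 0.0084219 mol
mass O = 0.09275 − (0.050572 + 0.0084892) = 0.033688 g → mol O = 0.033688 ÷ 15.999 = 0.0021057 mol
mass % H = 0.0084892 g ÷ 0.09275 g × 100%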